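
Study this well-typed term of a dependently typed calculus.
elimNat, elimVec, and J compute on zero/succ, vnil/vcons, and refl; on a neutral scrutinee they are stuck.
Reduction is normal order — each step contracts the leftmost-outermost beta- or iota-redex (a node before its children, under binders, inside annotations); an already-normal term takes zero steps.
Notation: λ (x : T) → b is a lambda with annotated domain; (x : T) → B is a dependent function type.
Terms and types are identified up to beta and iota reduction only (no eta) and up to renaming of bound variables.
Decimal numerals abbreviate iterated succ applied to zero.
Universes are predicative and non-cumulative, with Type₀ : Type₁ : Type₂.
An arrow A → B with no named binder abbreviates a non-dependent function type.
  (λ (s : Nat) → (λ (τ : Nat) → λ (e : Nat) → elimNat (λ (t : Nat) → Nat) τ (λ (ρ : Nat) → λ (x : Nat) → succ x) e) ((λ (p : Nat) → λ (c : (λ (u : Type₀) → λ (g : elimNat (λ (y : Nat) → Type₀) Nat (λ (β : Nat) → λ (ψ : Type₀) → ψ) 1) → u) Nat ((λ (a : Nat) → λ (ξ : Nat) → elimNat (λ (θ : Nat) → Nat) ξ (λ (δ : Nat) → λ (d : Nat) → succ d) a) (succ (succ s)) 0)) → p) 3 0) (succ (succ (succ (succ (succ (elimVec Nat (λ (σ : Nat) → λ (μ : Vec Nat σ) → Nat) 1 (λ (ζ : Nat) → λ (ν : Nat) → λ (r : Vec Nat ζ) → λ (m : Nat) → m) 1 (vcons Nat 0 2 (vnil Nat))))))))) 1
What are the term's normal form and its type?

normal form:
  9
type:
  Nat
observation: the first redex contracted is a beta-redex; the normal form is reached in 30 normal-order steps.


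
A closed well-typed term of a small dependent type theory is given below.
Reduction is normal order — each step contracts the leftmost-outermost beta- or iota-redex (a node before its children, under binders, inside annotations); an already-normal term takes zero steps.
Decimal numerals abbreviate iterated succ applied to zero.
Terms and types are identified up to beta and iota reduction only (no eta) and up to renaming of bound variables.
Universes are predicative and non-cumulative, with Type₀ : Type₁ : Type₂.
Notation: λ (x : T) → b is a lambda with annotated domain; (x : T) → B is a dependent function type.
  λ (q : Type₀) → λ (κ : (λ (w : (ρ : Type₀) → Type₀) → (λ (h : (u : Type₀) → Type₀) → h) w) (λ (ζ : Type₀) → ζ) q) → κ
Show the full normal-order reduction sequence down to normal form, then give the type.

normal-order reduction:
  λ (q : Type₀) → λ (κ : (λ (w : (ρ : Type₀) → Type₀) → (λ (h : (u : Type₀) → Type₀) → h) w) (λ (ζ : Type₀) → ζ) q) → κ
  ~> λ (q : Type₀) → λ (κ : (λ (w : (ρ : Type₀) → Type₀) → w) (λ (h : Type₀) → h) q) → κ
  ~> λ (q : Type₀) → λ (κ : (λ (w : Type₀) → w) q) → κ
  ~> λ (q : Type₀) → λ (κ : q) → κ
the term's type:
  (q : Type₀) → (κ : q) → q


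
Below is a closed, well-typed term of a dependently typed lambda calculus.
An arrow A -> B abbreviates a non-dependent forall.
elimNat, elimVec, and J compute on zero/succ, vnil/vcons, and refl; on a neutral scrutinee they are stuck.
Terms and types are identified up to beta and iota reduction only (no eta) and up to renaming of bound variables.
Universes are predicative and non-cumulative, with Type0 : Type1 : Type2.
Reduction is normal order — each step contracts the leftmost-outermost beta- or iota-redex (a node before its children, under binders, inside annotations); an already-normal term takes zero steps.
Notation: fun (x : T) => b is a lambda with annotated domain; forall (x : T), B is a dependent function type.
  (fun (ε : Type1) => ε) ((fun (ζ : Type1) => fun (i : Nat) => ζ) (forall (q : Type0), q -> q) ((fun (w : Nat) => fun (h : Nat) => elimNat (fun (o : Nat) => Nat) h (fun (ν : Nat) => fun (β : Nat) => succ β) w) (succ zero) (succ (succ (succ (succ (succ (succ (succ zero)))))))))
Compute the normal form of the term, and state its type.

reduced normal form:
  forall (ε : Type0), ε -> ε
type:
  Type1
observation: the leftmost-outermost redex is a beta-redex, and normalization takes 3 steps.


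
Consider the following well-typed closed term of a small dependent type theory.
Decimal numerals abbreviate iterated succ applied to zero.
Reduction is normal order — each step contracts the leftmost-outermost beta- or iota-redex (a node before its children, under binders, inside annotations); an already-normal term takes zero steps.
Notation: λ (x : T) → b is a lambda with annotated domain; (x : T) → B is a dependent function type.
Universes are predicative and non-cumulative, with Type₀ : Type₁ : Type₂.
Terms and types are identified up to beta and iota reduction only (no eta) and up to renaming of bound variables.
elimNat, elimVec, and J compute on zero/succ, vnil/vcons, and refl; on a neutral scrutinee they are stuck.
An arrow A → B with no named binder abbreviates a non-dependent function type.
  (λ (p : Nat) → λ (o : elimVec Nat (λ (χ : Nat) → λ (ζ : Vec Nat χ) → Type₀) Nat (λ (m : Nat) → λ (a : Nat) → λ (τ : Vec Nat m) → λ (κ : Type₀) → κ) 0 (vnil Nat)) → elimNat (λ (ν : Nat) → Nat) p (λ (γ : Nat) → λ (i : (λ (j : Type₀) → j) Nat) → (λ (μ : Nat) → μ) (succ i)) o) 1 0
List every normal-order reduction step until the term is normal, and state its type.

reduction (normal order):
  (λ (p : Nat) → λ (o : elimVec Nat (λ (χ : Nat) → λ (ζ : Vec Nat χ) → Type₀) Nat (λ (m : Nat) → λ (a : Nat) → λ (τ : Vec Nat m) → λ (κ : Type₀) → κ) 0 (vnil Nat)) → elimNat (λ (ν : Nat) → Nat) p (λ (γ : Nat) → λ (i : (λ (j : Type₀) → j) Nat) → (λ (μ : Nat) → μ) (succ i)) o) 1 0
  ~> (λ (p : elimVec Nat (λ (o : Nat) → λ (χ : Vec Nat o) → Type₀) Nat (λ (ζ : Nat) → λ (m : Nat) → λ (a : Vec Nat ζ) → λ (τ : Type₀) → τ) 0 (vnil Nat)) → elimNat (λ (κ : Nat) → Nat) 1 (λ (ν : Nat) → λ (γ : (λ (i : Type₀) → i) Nat) → (λ (j : Nat) → j) (succ γ)) p) 0
  ~> elimNat (λ (p : Nat) → Nat) 1 (λ (o : Nat) → λ (χ : (λ (ζ : Type₀) → ζ) Nat) → (λ (m : Nat) → m) (succ χ)) 0
  ~> 1
type:
  Nat


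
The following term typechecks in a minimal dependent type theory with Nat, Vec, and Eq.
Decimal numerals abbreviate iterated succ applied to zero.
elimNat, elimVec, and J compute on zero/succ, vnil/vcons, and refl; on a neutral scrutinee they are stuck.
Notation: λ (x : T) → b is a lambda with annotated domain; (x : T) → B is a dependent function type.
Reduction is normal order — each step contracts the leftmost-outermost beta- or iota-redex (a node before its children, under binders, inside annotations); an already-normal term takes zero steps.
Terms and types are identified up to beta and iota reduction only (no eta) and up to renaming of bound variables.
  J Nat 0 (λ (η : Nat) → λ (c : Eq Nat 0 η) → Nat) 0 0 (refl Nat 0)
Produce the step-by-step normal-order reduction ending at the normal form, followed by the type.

normal-order reduction sequence:
  J Nat 0 (λ (η : Nat) → λ (c : Eq Nat 0 η) → Nat) 0 0 (refl Nat 0)
  ~> 0
inferred type:
  Nat


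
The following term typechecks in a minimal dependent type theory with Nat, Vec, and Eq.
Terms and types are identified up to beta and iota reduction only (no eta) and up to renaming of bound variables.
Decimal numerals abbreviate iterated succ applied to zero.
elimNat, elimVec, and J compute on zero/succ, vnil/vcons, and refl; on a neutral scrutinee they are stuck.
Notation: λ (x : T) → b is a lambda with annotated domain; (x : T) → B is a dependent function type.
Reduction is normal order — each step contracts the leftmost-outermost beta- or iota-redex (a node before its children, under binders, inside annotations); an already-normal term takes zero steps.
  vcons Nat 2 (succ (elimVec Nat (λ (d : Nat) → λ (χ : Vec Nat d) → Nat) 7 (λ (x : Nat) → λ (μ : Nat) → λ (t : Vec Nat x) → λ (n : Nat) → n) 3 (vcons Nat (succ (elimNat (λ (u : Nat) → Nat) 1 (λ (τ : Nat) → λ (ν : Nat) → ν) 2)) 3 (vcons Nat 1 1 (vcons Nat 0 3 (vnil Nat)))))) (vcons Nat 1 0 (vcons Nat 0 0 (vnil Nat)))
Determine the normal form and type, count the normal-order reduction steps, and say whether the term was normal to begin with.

normal form:
  vcons Nat 2 8 (vcons Nat 1 0 (vcons Nat 0 0 (vnil Nat)))
type:
  Vec Nat 3
normal-order step count: 16
term was already normal: no
first redex: an elimVec iota-redex


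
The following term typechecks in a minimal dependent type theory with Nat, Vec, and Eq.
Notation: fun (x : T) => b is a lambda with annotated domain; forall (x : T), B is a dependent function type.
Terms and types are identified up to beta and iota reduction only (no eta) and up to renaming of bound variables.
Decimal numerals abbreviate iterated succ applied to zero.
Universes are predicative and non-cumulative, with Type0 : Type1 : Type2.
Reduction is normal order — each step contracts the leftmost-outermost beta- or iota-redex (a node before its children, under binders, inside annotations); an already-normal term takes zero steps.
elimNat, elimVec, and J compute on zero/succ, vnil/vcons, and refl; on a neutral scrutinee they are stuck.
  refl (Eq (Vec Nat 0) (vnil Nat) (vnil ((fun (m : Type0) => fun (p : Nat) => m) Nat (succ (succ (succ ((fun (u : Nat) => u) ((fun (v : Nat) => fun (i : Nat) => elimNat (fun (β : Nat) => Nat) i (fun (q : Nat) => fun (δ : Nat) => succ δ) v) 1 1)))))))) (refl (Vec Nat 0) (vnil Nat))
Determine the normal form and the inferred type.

reduced normal form:
  refl (Eq (Vec Nat 0) (vnil Nat) (vnil Nat)) (refl (Vec Nat 0) (vnil Nat))
inferred type:
  Eq (Eq (Vec Nat 0) (vnil Nat) (vnil Nat)) (refl (Vec Nat 0) (vnil Nat)) (refl (Vec Nat 0) (vnil Nat))
observation: the leftmost-outermost redex is a beta-redex, and normalization takes 2 steps.


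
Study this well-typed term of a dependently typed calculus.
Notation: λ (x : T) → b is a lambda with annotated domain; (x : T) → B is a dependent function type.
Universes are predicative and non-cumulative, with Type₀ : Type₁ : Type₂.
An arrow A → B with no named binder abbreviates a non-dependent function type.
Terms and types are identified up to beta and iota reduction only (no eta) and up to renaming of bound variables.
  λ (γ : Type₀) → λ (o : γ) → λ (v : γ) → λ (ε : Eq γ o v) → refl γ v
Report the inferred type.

the term's type:
  (γ : Type₀) → (o : γ) → (v : γ) → Eq γ o v → Eq γ v v


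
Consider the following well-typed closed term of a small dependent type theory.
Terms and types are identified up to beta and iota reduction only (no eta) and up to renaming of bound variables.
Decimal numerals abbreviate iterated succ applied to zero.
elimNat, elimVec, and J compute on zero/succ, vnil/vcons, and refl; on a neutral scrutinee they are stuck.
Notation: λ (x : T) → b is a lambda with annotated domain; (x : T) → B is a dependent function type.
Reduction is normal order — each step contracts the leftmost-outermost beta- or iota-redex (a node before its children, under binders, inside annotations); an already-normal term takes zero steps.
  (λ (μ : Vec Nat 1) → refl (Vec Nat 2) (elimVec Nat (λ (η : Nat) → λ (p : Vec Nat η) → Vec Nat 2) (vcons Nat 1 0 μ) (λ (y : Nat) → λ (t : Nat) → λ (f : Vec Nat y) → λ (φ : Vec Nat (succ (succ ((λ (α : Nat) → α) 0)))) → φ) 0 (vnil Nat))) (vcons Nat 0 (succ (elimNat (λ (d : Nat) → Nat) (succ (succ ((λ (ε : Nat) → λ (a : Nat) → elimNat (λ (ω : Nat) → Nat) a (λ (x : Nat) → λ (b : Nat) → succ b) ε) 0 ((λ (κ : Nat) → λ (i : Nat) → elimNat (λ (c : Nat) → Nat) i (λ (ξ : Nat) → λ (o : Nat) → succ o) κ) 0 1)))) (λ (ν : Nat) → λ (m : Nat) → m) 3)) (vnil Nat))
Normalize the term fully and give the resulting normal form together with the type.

resulting normal form:
  refl (Vec Nat 2) (vcons Nat 1 0 (vcons Nat 0 4 (vnil Nat)))
type:
  Eq (Vec Nat 2) (vcons Nat 1 0 (vcons Nat 0 4 (vnil Nat))) (vcons Nat 1 0 (vcons Nat 0 4 (vnil Nat)))


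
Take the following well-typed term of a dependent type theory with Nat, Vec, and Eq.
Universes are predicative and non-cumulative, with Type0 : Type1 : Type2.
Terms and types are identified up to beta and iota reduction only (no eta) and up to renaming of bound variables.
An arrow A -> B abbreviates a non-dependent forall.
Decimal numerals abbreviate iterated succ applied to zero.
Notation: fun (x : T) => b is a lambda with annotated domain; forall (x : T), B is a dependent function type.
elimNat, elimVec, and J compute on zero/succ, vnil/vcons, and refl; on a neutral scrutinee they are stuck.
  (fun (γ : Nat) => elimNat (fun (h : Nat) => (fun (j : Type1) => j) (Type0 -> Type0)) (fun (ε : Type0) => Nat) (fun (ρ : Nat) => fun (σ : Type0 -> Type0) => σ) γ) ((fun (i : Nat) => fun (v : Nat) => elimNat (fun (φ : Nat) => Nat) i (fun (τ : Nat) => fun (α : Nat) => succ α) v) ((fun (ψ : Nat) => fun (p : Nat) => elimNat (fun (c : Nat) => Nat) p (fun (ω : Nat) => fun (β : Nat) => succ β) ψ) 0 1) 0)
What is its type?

type:
  Type0 -> Type0


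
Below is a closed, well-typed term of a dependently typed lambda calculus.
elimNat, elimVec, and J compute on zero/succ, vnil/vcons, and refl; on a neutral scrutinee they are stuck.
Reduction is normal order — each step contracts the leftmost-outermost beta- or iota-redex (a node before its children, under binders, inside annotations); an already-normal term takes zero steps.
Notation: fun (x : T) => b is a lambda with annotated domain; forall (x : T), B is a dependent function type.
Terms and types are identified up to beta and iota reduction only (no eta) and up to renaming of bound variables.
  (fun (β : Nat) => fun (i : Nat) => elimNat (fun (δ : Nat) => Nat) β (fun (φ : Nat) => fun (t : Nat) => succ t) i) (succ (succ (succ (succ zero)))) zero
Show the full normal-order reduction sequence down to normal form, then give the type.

reduction (normal order):
  (fun (β : Nat) => fun (i : Nat) => elimNat (fun (δ : Nat) => Nat) β (fun (φ : Nat) => fun (t : Nat) => succ t) i) (succ (succ (succ (succ zero)))) zero
  ~> (fun (β : Nat) => elimNat (fun (i : Nat) => Nat) (succ (succ (succ (succ zero)))) (fun (δ : Nat) => fun (φ : Nat) => succ φ) β) zero
  ~> elimNat (fun (β : Nat) => Nat) (succ (succ (succ (succ zero)))) (fun (i : Nat) => fun (δ : Nat) => succ δ) zero
  ~> succ (succ (succ (succ zero)))
the term's type:
  Nat


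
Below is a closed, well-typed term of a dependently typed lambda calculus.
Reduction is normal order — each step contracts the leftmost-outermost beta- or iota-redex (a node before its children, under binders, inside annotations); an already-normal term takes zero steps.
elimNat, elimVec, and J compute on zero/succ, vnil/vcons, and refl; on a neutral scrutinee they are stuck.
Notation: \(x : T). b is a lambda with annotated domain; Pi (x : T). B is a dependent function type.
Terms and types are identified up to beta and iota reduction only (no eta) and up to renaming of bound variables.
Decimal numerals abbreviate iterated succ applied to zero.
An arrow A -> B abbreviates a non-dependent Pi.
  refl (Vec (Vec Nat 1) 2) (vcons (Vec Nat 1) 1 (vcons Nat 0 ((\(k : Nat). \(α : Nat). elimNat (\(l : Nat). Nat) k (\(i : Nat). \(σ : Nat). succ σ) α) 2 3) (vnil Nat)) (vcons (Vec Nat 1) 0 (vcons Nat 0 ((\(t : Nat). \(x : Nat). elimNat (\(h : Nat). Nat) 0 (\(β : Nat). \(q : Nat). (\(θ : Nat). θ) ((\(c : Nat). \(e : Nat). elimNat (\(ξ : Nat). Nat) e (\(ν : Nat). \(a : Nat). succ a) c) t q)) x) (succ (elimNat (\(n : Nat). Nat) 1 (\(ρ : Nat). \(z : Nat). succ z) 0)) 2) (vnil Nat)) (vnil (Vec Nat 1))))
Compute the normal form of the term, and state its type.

resulting normal form:
  refl (Vec (Vec Nat 1) 2) (vcons (Vec Nat 1) 1 (vcons Nat 0 5 (vnil Nat)) (vcons (Vec Nat 1) 0 (vcons Nat 0 4 (vnil Nat)) (vnil (Vec Nat 1))))
the term's type:
  Eq (Vec (Vec Nat 1) 2) (vcons (Vec Nat 1) 1 (vcons Nat 0 5 (vnil Nat)) (vcons (Vec Nat 1) 0 (vcons Nat 0 4 (vnil Nat)) (vnil (Vec Nat 1)))) (vcons (Vec Nat 1) 1 (vcons Nat 0 5 (vnil Nat)) (vcons (Vec Nat 1) 0 (vcons Nat 0 4 (vnil Nat)) (vnil (Vec Nat 1))))
observation: 43 normal-order steps normalize the term, beginning with a beta-redex.


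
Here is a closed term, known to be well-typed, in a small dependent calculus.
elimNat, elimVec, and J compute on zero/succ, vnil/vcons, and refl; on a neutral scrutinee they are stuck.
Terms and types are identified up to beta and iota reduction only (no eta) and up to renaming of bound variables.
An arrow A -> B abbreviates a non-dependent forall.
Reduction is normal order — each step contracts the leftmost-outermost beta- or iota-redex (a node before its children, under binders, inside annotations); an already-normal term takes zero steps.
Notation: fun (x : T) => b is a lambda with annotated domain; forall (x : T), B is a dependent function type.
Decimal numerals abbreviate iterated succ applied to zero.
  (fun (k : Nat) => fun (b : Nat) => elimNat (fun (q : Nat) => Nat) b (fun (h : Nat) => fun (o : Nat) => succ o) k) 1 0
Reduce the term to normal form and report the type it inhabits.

normal form:
  1
the term's type:
  Nat


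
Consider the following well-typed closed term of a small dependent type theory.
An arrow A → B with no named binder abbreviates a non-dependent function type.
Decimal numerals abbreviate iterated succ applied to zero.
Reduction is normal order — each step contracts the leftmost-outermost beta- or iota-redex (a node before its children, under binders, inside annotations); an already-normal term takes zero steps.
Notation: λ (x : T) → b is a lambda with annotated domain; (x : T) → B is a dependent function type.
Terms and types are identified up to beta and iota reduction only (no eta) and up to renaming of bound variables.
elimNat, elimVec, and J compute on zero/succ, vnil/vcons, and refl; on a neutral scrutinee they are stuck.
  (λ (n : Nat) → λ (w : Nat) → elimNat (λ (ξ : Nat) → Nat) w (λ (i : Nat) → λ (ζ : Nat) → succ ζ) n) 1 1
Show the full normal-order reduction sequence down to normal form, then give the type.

normal-order reduction:
  (λ (n : Nat) → λ (w : Nat) → elimNat (λ (ξ : Nat) → Nat) w (λ (i : Nat) → λ (ζ : Nat) → succ ζ) n) 1 1
  ~> (λ (n : Nat) → elimNat (λ (w : Nat) → Nat) n (λ (ξ : Nat) → λ (i : Nat) → succ i) 1) 1
  ~> elimNat (λ (n : Nat) → Nat) 1 (λ (w : Nat) → λ (ξ : Nat) → succ ξ) 1
  ~> (λ (n : Nat) → λ (w : Nat) → succ w) 0 (elimNat (λ (ξ : Nat) → Nat) 1 (λ (i : Nat) → λ (ζ : Nat) → succ ζ) 0)
  ~> (λ (n : Nat) → succ n) (elimNat (λ (w : Nat) → Nat) 1 (λ (ξ : Nat) → λ (i : Nat) → succ i) 0)
  ~> succ (elimNat (λ (n : Nat) → Nat) 1 (λ (w : Nat) → λ (ξ : Nat) → succ ξ) 0)
  ~> 2
the term's type:
  Nat


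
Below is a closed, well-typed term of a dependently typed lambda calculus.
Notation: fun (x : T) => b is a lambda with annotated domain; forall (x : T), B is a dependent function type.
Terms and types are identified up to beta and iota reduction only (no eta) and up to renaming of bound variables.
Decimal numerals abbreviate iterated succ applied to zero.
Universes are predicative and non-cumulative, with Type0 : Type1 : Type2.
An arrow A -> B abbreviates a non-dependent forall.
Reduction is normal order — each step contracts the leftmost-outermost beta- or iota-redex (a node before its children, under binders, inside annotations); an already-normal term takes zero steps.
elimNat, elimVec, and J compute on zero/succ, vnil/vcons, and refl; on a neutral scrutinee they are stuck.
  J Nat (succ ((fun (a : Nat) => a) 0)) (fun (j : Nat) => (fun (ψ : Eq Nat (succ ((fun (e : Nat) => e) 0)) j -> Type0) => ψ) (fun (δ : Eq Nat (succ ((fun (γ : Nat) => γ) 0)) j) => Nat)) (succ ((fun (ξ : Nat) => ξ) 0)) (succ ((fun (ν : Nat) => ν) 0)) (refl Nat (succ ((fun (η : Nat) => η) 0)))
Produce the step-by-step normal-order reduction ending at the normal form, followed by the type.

reduction (normal order):
  J Nat (succ ((fun (a : Nat) => a) 0)) (fun (j : Nat) => (fun (ψ : Eq Nat (succ ((fun (e : Nat) => e) 0)) j -> Type0) => ψ) (fun (δ : Eq Nat (succ ((fun (γ : Nat) => γ) 0)) j) => Nat)) (succ ((fun (ξ : Nat) => ξ) 0)) (succ ((fun (ν : Nat) => ν) 0)) (refl Nat (succ ((fun (η : Nat) => η) 0)))
  ~> succ ((fun (a : Nat) => a) 0)
  ~> 1
type:
  Nat


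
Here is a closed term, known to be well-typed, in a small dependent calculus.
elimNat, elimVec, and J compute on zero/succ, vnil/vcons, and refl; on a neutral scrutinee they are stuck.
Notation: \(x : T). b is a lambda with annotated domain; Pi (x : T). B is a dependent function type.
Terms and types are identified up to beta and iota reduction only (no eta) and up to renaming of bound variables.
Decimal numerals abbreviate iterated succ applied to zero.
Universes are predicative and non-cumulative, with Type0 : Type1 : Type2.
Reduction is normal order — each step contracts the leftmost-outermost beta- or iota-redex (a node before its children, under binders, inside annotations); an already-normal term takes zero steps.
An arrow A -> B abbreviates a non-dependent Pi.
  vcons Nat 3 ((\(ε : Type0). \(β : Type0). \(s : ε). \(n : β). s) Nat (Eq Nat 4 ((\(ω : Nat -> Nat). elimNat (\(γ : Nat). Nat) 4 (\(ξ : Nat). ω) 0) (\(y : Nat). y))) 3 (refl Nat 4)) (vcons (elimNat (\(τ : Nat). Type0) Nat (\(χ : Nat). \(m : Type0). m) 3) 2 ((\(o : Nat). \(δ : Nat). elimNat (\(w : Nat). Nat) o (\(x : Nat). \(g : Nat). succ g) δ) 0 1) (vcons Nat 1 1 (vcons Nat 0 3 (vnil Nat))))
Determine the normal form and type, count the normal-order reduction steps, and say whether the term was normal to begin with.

normal form:
  vcons Nat 3 3 (vcons Nat 2 1 (vcons Nat 1 1 (vcons Nat 0 3 (vnil Nat))))
inferred type:
  Vec Nat 4
normal-order step count: 20
already normal: no
first contracted redex: a beta-redex


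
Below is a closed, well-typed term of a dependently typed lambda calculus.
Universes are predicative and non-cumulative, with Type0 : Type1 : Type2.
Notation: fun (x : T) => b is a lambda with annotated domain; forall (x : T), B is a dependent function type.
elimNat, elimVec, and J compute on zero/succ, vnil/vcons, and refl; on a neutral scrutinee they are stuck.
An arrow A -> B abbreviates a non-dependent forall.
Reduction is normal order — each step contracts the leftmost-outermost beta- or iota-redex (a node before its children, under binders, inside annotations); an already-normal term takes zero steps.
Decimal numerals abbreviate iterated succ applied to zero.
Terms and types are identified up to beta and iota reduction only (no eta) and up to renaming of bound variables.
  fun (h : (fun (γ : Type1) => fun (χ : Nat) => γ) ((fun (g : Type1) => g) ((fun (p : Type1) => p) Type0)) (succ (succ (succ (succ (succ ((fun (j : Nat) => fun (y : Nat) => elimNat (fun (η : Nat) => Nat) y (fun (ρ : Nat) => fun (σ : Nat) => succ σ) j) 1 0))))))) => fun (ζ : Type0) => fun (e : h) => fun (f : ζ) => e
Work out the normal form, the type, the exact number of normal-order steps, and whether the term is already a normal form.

resulting normal form:
  fun (h : Type0) => fun (γ : Type0) => fun (χ : h) => fun (g : γ) => χ
the term's type:
  forall (h : Type0), forall (γ : Type0), h -> γ -> h
reduction steps (normal order): 4
term was already normal: no
first contracted redex: a beta-redex


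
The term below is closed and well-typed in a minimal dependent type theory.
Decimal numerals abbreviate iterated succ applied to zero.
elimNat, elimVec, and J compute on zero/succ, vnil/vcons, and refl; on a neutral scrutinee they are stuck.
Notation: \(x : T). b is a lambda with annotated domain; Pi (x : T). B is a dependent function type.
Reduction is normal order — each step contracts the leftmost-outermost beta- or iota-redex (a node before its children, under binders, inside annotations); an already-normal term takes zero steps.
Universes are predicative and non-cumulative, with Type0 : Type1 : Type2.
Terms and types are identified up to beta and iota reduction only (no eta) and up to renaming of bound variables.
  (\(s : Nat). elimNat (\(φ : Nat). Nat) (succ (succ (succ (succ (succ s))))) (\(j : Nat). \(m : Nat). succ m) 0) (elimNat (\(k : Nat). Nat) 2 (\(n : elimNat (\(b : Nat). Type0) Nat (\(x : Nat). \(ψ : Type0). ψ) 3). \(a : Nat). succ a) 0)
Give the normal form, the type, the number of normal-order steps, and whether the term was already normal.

normal form:
  7
the term's type:
  Nat
steps to reach normal form (normal order): 3
started in normal form: no
first redex: a beta-redex


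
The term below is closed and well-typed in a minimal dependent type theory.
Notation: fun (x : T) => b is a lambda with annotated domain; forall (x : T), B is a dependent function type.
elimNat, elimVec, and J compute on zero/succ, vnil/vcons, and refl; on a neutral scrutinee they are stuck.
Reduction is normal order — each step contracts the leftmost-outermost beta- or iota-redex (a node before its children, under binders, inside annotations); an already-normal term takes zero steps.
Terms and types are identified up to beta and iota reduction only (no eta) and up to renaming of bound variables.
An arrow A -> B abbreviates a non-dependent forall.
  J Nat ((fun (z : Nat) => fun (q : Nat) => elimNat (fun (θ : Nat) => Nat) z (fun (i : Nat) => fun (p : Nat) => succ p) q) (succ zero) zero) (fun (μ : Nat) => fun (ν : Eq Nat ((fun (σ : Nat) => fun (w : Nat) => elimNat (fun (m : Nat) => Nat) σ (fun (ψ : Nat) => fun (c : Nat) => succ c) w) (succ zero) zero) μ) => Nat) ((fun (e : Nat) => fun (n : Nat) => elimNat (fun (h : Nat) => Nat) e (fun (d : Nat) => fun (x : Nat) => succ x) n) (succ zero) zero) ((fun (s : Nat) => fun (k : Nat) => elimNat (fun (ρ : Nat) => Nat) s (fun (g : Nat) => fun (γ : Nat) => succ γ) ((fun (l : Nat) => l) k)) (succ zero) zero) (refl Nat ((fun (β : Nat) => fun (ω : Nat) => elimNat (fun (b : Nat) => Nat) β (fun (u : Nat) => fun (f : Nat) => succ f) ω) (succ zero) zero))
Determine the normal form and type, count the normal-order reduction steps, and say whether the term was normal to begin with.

resulting normal form:
  succ zero
the term's type:
  Nat
normal-order step count: 4
already normal: no
first contracted redex: a J iota-redex


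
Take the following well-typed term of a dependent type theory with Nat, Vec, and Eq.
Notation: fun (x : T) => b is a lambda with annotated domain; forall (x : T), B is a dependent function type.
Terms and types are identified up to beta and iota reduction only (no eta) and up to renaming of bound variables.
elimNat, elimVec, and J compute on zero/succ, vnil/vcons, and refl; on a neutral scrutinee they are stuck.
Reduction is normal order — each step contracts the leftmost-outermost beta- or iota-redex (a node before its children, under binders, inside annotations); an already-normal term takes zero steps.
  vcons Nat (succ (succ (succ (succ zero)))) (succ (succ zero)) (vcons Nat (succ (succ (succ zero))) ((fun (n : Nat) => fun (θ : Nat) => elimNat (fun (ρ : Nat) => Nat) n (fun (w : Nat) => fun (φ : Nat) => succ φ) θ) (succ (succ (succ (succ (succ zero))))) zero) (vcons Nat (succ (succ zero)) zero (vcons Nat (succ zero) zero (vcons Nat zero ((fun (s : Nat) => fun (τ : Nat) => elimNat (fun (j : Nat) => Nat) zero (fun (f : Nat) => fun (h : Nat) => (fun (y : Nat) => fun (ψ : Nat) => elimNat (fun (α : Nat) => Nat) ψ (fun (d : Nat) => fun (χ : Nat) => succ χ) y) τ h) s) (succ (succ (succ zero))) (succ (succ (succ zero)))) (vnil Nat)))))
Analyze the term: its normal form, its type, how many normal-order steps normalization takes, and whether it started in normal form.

resulting normal form:
  vcons Nat (succ (succ (succ (succ zero)))) (succ (succ zero)) (vcons Nat (succ (succ (succ zero))) (succ (succ (succ (succ (succ zero))))) (vcons Nat (succ (succ zero)) zero (vcons Nat (succ zero) zero (vcons Nat zero (succ (succ (succ (succ (succ (succ (succ (succ (succ zero))))))))) (vnil Nat)))))
type:
  Vec Nat (succ (succ (succ (succ (succ zero)))))
normal-order step count: 51
term was already normal: no
first redex: a beta-redex


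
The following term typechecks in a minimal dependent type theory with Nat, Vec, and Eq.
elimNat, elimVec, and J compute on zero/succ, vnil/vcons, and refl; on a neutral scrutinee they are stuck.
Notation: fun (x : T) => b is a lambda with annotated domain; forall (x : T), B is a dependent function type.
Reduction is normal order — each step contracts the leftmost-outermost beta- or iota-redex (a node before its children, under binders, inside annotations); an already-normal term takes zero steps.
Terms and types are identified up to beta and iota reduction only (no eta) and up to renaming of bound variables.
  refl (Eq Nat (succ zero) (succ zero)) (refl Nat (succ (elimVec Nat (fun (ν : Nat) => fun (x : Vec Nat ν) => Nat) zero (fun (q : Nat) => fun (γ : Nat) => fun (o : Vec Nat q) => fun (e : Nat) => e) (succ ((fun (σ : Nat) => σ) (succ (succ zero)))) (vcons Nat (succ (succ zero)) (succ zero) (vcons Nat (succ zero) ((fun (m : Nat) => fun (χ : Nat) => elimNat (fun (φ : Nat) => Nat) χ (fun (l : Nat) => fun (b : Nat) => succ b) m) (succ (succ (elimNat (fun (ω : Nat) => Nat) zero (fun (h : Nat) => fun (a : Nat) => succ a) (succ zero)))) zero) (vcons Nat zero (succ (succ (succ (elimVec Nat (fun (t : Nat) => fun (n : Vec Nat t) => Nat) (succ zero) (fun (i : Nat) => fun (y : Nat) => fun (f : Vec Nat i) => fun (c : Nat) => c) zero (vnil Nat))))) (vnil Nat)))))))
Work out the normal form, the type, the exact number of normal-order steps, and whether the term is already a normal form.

resulting normal form:
  refl (Eq Nat (succ zero) (succ zero)) (refl Nat (succ zero))
the term's type:
  Eq (Eq Nat (succ zero) (succ zero)) (refl Nat (succ zero)) (refl Nat (succ zero))
normal-order step count: 16
term was already normal: no
first redex: an elimVec iota-redex


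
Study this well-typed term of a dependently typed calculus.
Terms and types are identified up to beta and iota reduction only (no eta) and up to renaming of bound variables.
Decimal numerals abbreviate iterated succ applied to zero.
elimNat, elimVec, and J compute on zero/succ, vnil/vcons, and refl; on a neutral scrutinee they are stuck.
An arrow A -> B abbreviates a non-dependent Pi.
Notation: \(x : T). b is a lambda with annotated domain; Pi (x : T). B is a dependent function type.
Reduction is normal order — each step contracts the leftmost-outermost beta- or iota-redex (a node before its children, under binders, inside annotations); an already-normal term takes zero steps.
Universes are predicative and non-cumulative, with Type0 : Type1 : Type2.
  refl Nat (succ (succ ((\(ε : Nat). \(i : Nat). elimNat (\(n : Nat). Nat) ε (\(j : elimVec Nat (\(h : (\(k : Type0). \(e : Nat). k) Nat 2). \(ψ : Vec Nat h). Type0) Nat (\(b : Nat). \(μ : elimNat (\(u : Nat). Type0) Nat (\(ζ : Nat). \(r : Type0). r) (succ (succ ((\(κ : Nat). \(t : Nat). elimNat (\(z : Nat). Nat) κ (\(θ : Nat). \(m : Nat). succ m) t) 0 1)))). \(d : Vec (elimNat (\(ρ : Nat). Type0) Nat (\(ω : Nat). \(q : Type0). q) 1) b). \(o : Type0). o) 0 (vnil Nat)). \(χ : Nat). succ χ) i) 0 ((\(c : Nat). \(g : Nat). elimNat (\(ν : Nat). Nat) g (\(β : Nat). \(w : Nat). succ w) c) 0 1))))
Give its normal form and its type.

resulting normal form:
  refl Nat 3
type:
  Eq Nat 3 3


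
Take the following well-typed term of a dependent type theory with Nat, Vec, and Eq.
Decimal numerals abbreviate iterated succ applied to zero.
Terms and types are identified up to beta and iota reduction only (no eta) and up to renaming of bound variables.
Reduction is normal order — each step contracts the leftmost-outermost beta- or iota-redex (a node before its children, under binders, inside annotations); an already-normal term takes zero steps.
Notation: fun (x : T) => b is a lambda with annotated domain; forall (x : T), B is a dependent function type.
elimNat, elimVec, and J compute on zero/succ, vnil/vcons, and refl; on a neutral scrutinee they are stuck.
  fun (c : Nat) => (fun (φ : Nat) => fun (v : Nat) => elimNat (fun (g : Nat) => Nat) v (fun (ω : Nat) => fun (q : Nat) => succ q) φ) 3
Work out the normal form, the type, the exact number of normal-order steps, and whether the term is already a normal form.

resulting normal form:
  fun (c : Nat) => fun (φ : Nat) => succ (succ (succ φ))
type:
  forall (c : Nat), forall (φ : Nat), Nat
reduction steps (normal order): 11
term was already normal: no
first contracted redex: a beta-redex


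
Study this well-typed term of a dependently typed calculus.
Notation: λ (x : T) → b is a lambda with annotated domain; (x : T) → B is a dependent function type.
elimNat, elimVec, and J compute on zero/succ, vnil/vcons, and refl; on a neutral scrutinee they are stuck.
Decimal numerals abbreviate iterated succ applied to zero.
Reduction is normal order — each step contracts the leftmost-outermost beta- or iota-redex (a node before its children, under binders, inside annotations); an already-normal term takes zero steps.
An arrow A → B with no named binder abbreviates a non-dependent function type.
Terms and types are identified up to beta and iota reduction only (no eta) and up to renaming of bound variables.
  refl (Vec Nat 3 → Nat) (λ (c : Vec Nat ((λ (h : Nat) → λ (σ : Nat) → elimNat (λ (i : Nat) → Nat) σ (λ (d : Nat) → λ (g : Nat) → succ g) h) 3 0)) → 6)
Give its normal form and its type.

resulting normal form:
  refl (Vec Nat 3 → Nat) (λ (c : Vec Nat 3) → 6)
the term's type:
  Eq (Vec Nat 3 → Nat) (λ (c : Vec Nat 3) → 6) (λ (h : Vec Nat 3) → 6)
observation: the term reaches its normal form after 12 normal-order steps.


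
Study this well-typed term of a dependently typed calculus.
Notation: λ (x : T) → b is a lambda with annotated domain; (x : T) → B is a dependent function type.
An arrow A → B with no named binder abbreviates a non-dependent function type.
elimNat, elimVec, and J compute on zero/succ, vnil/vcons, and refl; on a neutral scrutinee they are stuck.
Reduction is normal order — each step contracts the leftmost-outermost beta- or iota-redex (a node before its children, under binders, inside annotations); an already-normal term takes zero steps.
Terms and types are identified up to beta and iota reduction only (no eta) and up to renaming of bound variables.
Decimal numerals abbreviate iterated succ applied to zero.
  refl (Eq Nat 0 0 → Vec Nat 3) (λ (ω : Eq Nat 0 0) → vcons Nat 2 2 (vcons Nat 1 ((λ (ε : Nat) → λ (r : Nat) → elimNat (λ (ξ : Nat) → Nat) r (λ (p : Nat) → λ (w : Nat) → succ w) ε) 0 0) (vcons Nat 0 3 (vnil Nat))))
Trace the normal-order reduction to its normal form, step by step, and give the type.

normal-order reduction sequence:
  refl (Eq Nat 0 0 → Vec Nat 3) (λ (ω : Eq Nat 0 0) → vcons Nat 2 2 (vcons Nat 1 ((λ (ε : Nat) → λ (r : Nat) → elimNat (λ (ξ : Nat) → Nat) r (λ (p : Nat) → λ (w : Nat) → succ w) ε) 0 0) (vcons Nat 0 3 (vnil Nat))))
  ~> refl (Eq Nat 0 0 → Vec Nat 3) (λ (ω : Eq Nat 0 0) → vcons Nat 2 2 (vcons Nat 1 ((λ (ε : Nat) → elimNat (λ (r : Nat) → Nat) ε (λ (ξ : Nat) → λ (p : Nat) → succ p) 0) 0) (vcons Nat 0 3 (vnil Nat))))
  ~> refl (Eq Nat 0 0 → Vec Nat 3) (λ (ω : Eq Nat 0 0) → vcons Nat 2 2 (vcons Nat 1 (elimNat (λ (ε : Nat) → Nat) 0 (λ (r : Nat) → λ (ξ : Nat) → succ ξ) 0) (vcons Nat 0 3 (vnil Nat))))
  ~> refl (Eq Nat 0 0 → Vec Nat 3) (λ (ω : Eq Nat 0 0) → vcons Nat 2 2 (vcons Nat 1 0 (vcons Nat 0 3 (vnil Nat))))
type:
  Eq (Eq Nat 0 0 → Vec Nat 3) (λ (ω : Eq Nat 0 0) → vcons Nat 2 2 (vcons Nat 1 0 (vcons Nat 0 3 (vnil Nat)))) (λ (ε : Eq Nat 0 0) → vcons Nat 2 2 (vcons Nat 1 0 (vcons Nat 0 3 (vnil Nat))))


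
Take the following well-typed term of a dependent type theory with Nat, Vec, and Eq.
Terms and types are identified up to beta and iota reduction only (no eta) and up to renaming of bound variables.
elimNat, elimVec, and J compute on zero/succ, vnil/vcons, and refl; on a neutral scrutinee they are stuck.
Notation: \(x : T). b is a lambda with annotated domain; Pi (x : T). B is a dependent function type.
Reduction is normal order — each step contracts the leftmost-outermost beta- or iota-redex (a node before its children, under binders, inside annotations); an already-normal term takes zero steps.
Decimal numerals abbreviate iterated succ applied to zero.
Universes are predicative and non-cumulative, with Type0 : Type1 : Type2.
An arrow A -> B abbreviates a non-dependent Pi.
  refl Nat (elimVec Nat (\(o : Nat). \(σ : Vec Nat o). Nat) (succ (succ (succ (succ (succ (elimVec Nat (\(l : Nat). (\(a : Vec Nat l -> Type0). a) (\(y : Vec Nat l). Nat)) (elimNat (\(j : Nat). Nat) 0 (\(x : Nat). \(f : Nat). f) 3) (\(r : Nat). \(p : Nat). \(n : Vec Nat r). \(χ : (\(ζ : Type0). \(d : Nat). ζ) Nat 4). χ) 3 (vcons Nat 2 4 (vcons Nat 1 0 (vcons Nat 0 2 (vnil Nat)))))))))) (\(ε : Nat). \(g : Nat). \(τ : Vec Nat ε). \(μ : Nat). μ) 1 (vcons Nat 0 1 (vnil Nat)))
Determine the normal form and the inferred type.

normal form:
  refl Nat 5
type:
  Eq Nat 5 5
observation: normalization takes exactly 32 steps under the normal-order strategy.


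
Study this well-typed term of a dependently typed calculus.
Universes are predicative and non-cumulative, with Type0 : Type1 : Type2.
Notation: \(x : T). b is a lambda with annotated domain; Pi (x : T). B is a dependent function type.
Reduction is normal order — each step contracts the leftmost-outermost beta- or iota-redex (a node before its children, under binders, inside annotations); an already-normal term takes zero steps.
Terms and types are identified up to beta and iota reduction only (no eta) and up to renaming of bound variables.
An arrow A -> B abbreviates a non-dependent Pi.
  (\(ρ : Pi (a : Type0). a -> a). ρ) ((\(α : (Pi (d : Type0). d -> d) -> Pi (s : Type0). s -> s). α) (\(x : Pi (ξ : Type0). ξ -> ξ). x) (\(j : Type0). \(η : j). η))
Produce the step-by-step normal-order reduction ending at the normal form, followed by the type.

reduction (normal order):
  (\(ρ : Pi (a : Type0). a -> a). ρ) ((\(α : (Pi (d : Type0). d -> d) -> Pi (s : Type0). s -> s). α) (\(x : Pi (ξ : Type0). ξ -> ξ). x) (\(j : Type0). \(η : j). η))
  ~> (\(ρ : (Pi (a : Type0). a -> a) -> Pi (α : Type0). α -> α). ρ) (\(d : Pi (s : Type0). s -> s). d) (\(x : Type0). \(ξ : x). ξ)
  ~> (\(ρ : Pi (a : Type0). a -> a). ρ) (\(α : Type0). \(d : α). d)
  ~> \(ρ : Type0). \(a : ρ). a
the term's type:
  Pi (ρ : Type0). ρ -> ρ


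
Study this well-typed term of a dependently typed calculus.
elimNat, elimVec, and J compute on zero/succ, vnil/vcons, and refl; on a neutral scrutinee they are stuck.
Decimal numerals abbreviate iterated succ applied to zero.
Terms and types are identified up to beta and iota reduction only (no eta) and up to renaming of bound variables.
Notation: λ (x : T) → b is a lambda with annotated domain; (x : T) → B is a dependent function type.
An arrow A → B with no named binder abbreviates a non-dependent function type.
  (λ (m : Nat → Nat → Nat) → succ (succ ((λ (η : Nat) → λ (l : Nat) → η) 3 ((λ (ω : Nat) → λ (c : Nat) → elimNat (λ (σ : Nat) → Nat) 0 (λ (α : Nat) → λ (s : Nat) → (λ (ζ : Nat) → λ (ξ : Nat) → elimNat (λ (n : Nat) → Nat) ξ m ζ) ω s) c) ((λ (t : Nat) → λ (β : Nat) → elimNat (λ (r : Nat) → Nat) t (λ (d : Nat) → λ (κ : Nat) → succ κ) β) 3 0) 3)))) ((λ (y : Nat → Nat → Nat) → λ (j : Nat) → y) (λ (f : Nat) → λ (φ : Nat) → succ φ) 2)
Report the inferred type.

inferred type:
  Nat


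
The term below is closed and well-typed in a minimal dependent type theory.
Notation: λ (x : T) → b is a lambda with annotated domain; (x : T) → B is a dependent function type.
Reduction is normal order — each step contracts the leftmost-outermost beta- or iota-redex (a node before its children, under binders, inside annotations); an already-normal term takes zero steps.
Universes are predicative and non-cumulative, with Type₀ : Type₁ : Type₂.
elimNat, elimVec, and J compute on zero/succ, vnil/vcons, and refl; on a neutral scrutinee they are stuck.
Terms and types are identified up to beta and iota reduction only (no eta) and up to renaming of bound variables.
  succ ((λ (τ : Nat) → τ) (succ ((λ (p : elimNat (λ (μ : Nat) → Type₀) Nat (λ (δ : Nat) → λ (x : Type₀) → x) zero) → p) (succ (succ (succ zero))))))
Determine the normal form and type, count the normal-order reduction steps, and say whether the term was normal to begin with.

resulting normal form:
  succ (succ (succ (succ (succ zero))))
the term's type:
  Nat
reduction steps (normal order): 2
started in normal form: no
first contracted redex: a beta-redex
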